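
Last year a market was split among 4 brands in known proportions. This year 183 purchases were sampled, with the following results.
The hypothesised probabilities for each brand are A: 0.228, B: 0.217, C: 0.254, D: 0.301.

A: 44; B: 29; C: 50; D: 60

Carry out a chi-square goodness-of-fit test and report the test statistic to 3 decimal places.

Expected counts E_i = n·p_i: 183×0.228 = 41.724, 183×0.217 = 39.711, 183×0.254 = 46.482, 183×0.301 = 55.083.
A: (44 − 41.724)²/41.724 = 5.180176/41.724 = 0.1242
B: (29 − 39.711)²/39.711 = 114.725521/39.711 = 2.8890
C: (50 − 46.482)²/46.482 = 12.376324/46.482 = 0.2663
D: (60 − 55.083)²/55.083 = 24.176889/55.083 = 0.4389
Sum = 3.718

3.718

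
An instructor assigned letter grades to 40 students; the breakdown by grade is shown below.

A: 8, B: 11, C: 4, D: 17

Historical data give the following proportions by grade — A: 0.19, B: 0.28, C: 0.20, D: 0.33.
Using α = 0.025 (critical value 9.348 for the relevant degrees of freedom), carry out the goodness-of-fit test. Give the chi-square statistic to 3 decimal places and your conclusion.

Expected counts E_i = n·p_i: 40×0.19 = 7.6, 40×0.28 = 11.2, 40×0.20 = 8, 40×0.33 = 13.2.
χ² = (8−7.6)²/7.6 + (11−11.2)²/11.2 + (4−8)²/8 + (17−13.2)²/13.2
   = 0.0211 + 0.0036 + 2.0000 + 1.0939
Sum = 3.119
df = 3. Since 3.119 < 9.348, we do not reject H₀.

3.119; do not reject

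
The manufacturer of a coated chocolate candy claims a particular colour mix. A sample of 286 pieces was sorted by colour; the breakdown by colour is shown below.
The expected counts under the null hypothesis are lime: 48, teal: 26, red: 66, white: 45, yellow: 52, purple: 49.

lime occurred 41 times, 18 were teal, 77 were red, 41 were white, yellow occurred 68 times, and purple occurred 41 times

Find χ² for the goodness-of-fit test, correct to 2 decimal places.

11.90

cat         O        E   (O−E)²/E
lime       41       48      1.021
teal       18       26      2.462
red        77       66      1.833
white      41       45      0.356
yellow     68       52      4.923
purple     41       49      1.306
Sum = 11.90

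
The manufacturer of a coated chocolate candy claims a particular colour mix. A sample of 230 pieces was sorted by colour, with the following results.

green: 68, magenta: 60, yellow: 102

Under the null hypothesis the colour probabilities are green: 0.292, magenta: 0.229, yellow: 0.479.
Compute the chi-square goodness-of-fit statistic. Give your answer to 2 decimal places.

Expected counts E_i = n·p_i: 230×0.292 = 67.16, 230×0.229 = 52.67, 230×0.479 = 110.17.
green: (68 − 67.16)²/67.16 = 0.7056/67.16 = 0.011
magenta: (60 − 52.67)²/52.67 = 53.7289/52.67 = 1.020
yellow: (102 − 110.17)²/110.17 = 66.7489/110.17 = 0.606
Sum = 1.64

1.64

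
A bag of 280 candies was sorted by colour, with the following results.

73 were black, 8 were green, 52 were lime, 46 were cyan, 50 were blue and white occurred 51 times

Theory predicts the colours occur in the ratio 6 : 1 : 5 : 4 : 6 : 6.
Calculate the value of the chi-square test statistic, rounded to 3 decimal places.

Ratio total = 28. Expected counts: 280×6/28 = 60, 280×1/28 = 10, 280×5/28 = 50, 280×4/28 = 40, 280×6/28 = 60, 280×6/28 = 60.
black: (73 − 60)²/60 = 169/60 = 2.8167
green: (8 − 10)²/10 = 4/10 = 0.4000
lime: (52 − 50)²/50 = 4/50 = 0.0800
cyan: (46 − 40)²/40 = 36/40 = 0.9000
blue: (50 − 60)²/60 = 100/60 = 1.6667
white: (51 − 60)²/60 = 81/60 = 1.3500
Sum = 7.213

7.213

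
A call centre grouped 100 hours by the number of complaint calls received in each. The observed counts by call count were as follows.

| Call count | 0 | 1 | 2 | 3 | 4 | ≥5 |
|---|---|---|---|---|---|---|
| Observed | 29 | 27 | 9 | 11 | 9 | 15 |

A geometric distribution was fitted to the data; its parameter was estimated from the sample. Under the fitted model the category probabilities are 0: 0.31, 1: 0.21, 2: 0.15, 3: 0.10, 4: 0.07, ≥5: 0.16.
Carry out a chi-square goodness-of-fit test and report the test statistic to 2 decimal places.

Expected counts E_i = n·p_i: 100×0.31 = 31, 100×0.21 = 21, 100×0.15 = 15, 100×0.10 = 10, 100×0.07 = 7, 100×0.16 = 16.
χ² = (29−31)²/31 + (27−21)²/21 + (9−15)²/15 + (11−10)²/10 + (9−7)²/7 + (15−16)²/16
   = 0.129 + 1.714 + 2.400 + 0.100 + 0.571 + 0.063
Sum = 4.98

4.98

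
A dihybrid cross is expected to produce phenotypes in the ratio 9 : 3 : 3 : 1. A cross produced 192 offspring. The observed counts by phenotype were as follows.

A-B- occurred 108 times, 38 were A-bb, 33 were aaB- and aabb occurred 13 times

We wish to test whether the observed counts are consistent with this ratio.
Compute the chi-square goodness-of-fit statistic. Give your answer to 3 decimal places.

0.444

Ratio total = 16. Expected counts: 192×9/16 = 108, 192×3/16 = 36, 192×3/16 = 36, 192×1/16 = 12.
χ² = (108−108)²/108 + (38−36)²/36 + (33−36)²/36 + (13−12)²/12
   = 0.0000 + 0.1111 + 0.2500 + 0.0833
Sum = 0.444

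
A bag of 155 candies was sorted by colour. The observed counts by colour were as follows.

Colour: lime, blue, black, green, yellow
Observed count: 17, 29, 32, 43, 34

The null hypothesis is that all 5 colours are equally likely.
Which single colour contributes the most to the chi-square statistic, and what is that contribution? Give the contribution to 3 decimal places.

Under H₀ each category has probability 1/5, so each expected count is 155/5 = 31.
cat         O        E   (O−E)²/E
lime       17       31     6.3226
blue       29       31     0.1290
black      32       31     0.0323
green      43       31     4.6452
yellow     34       31     0.2903
The largest term is for lime: 6.323.

lime, 6.323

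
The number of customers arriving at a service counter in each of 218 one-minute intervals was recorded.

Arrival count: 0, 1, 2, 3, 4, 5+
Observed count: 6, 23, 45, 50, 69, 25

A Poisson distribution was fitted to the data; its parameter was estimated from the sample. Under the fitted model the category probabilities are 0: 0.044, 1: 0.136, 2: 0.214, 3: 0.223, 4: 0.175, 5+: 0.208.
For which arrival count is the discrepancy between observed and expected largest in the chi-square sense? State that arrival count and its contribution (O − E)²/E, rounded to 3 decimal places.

4, 24.947

Expected counts E_i = n·p_i: 218×0.044 = 9.592, 218×0.136 = 29.648, 218×0.214 = 46.652, 218×0.223 = 48.614, 218×0.175 = 38.15, 218×0.208 = 45.344.
0: (6 − 9.592)²/9.592 = 12.902464/9.592 = 1.3451
1: (23 − 29.648)²/29.648 = 44.195904/29.648 = 1.4907
2: (45 − 46.652)²/46.652 = 2.729104/46.652 = 0.0585
3: (50 − 48.614)²/48.614 = 1.920996/48.614 = 0.0395
4: (69 − 38.15)²/38.15 = 951.7225/38.15 = 24.9469
5+: (25 − 45.344)²/45.344 = 413.878336/45.344 = 9.1275
The largest term is for 4: 24.947.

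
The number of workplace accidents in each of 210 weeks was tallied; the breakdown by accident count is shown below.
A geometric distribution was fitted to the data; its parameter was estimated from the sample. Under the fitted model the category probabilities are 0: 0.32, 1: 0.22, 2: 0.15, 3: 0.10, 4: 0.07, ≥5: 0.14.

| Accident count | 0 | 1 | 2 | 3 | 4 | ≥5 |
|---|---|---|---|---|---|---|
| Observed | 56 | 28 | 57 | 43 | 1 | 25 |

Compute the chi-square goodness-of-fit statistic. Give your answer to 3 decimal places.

66.153

Expected counts E_i = n·p_i: 210×0.32 = 67.2, 210×0.22 = 46.2, 210×0.15 = 31.5, 210×0.10 = 21, 210×0.07 = 14.7, 210×0.14 = 29.4.
cat         O        E   (O−E)²/E
0          56     67.2     1.8667
1          28     46.2     7.1697
2          57     31.5    20.6429
3          43       21    23.0476
4           1     14.7    12.7680
≥5         25     29.4     0.6585
Sum = 66.153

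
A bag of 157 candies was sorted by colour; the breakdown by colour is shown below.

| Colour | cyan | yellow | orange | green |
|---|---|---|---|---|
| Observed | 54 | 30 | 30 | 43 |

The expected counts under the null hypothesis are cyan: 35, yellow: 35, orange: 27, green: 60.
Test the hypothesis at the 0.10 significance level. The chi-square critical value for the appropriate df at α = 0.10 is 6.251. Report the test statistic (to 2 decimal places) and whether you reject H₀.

cyan: (54 − 35)²/35 = 361/35 = 10.314
yellow: (30 − 35)²/35 = 25/35 = 0.714
orange: (30 − 27)²/27 = 9/27 = 0.333
green: (43 − 60)²/60 = 289/60 = 4.817
Sum = 16.18
df = 3. Since 16.18 > 6.251, we reject H₀.

16.18; reject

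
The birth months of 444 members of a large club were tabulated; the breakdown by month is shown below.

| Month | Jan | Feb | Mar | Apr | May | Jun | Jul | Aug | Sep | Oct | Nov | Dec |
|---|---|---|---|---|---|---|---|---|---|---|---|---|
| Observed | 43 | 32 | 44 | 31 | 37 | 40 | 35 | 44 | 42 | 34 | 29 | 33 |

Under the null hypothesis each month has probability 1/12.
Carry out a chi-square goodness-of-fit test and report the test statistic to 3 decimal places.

Expected count for each of the 12 categories: 444/12 = 37.
Jan: (43 − 37)²/37 = 36/37 = 0.9730
Feb: (32 − 37)²/37 = 25/37 = 0.6757
Mar: (44 − 37)²/37 = 49/37 = 1.3243
Apr: (31 − 37)²/37 = 36/37 = 0.9730
May: (37 − 37)²/37 = 0/37 = 0.0000
Jun: (40 − 37)²/37 = 9/37 = 0.2432
Jul: (35 − 37)²/37 = 4/37 = 0.1081
Aug: (44 − 37)²/37 = 49/37 = 1.3243
Sep: (42 − 37)²/37 = 25/37 = 0.6757
Oct: (34 − 37)²/37 = 9/37 = 0.2432
Nov: (29 − 37)²/37 = 64/37 = 1.7297
Dec: (33 − 37)²/37 = 16/37 = 0.4324
Sum = 8.703

8.703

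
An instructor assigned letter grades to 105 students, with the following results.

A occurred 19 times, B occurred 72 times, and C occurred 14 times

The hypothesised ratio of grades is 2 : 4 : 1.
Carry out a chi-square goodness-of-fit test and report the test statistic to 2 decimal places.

Ratio total = 7. Expected counts: 105×2/7 = 30, 105×4/7 = 60, 105×1/7 = 15.
cat         O        E   (O−E)²/E
A          19       30      4.033
B          72       60      2.400
C          14       15      0.067
Sum = 6.50

6.50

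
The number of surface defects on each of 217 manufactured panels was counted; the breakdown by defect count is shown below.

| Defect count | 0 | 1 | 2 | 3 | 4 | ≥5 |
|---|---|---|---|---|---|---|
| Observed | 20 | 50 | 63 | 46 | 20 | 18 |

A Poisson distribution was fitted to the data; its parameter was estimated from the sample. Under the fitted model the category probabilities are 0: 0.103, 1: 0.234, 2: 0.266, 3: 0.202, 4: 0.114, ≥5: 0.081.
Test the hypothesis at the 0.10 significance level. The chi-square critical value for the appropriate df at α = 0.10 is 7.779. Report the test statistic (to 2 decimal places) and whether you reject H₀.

Expected counts E_i = n·p_i: 217×0.103 = 22.351, 217×0.234 = 50.778, 217×0.266 = 57.722, 217×0.202 = 43.834, 217×0.114 = 24.738, 217×0.081 = 17.577.
0: (20 − 22.351)²/22.351 = 5.527201/22.351 = 0.247
1: (50 − 50.778)²/50.778 = 0.605284/50.778 = 0.012
2: (63 − 57.722)²/57.722 = 27.857284/57.722 = 0.483
3: (46 − 43.834)²/43.834 = 4.691556/43.834 = 0.107
4: (20 − 24.738)²/24.738 = 22.448644/24.738 = 0.907
≥5: (18 − 17.577)²/17.577 = 0.178929/17.577 = 0.010
Sum = 1.77
df = 4. Since 1.77 < 7.779, we do not reject H₀.

1.77; do not reject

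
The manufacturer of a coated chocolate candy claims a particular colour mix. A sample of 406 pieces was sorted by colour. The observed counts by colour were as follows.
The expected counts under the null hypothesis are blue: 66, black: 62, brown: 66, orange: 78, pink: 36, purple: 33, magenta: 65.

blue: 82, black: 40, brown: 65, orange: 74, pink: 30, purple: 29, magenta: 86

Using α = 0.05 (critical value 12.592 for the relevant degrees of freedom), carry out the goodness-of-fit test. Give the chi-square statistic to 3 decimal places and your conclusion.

blue: (82 − 66)²/66 = 256/66 = 3.8788
black: (40 − 62)²/62 = 484/62 = 7.8065
brown: (65 − 66)²/66 = 1/66 = 0.0152
orange: (74 − 78)²/78 = 16/78 = 0.2051
pink: (30 − 36)²/36 = 36/36 = 1.0000
purple: (29 − 33)²/33 = 16/33 = 0.4848
magenta: (86 − 65)²/65 = 441/65 = 6.7846
Sum = 20.175
df = 6. Since 20.175 > 12.592, we reject H₀.

20.175; reject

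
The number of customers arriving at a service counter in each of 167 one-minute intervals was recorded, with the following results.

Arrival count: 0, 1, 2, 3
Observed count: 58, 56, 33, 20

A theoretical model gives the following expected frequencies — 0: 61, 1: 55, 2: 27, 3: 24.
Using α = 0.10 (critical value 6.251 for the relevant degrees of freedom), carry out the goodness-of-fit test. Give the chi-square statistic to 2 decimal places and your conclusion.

χ² = (58−61)²/61 + (56−55)²/55 + (33−27)²/27 + (20−24)²/24
   = 0.148 + 0.018 + 1.333 + 0.667
Sum = 2.17
df = 3. Since 2.17 < 6.251, we do not reject H₀.

2.17; do not reject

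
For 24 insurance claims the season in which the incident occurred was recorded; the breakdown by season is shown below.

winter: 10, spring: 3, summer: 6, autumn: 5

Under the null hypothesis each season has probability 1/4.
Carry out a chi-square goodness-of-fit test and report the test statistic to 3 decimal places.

4.333

Expected count for each of the 4 categories: 24/4 = 6.
cat         O        E   (O−E)²/E
winter     10        6     2.6667
spring      3        6     1.5000
summer      6        6     0.0000
autumn      5        6     0.1667
Sum = 4.333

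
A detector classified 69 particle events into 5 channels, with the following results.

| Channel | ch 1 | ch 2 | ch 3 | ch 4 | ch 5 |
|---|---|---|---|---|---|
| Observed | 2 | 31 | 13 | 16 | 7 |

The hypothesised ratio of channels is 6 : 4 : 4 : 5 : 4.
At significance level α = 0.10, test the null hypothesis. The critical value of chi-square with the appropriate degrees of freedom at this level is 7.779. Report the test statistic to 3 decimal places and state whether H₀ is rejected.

Ratio total = 23. Expected counts: 69×6/23 = 18, 69×4/23 = 12, 69×4/23 = 12, 69×5/23 = 15, 69×4/23 = 12.
ch 1: (2 − 18)²/18 = 256/18 = 14.2222
ch 2: (31 − 12)²/12 = 361/12 = 30.0833
ch 3: (13 − 12)²/12 = 1/12 = 0.0833
ch 4: (16 − 15)²/15 = 1/15 = 0.0667
ch 5: (7 − 12)²/12 = 25/12 = 2.0833
Sum = 46.539
df = 4. Since 46.539 > 7.779, we reject H₀.

46.539; reject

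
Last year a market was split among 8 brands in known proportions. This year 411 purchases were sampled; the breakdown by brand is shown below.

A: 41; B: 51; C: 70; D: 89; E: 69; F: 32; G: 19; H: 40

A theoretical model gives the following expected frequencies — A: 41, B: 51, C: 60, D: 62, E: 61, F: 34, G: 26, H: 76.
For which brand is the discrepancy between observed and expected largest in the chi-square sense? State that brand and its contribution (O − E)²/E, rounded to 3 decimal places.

cat         O        E   (O−E)²/E
A          41       41     0.0000
B          51       51     0.0000
C          70       60     1.6667
D          89       62    11.7581
E          69       61     1.0492
F          32       34     0.1176
G          19       26     1.8846
H          40       76    17.0526
The largest term is for H: 17.053.

H, 17.053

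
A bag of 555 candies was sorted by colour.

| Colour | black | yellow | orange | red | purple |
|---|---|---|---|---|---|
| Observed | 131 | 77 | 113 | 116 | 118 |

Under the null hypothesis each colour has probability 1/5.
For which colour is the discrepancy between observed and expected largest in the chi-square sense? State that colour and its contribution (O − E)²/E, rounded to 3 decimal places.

yellow, 10.414

Expected count for each of the 5 categories: 555/5 = 111.
χ² = (131−111)²/111 + (77−111)²/111 + (113−111)²/111 + (116−111)²/111 + (118−111)²/111
   = 3.6036 + 10.4144 + 0.0360 + 0.2252 + 0.4414
The largest term is for yellow: 10.414.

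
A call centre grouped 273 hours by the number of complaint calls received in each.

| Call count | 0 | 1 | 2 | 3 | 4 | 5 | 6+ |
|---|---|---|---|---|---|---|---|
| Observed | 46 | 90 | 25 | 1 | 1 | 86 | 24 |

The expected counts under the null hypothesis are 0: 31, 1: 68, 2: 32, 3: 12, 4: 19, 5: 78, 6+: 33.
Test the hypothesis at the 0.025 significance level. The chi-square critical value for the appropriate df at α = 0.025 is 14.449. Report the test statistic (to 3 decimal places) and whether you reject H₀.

0: (46 − 31)²/31 = 225/31 = 7.2581
1: (90 − 68)²/68 = 484/68 = 7.1176
2: (25 − 32)²/32 = 49/32 = 1.5313
3: (1 − 12)²/12 = 121/12 = 10.0833
4: (1 − 19)²/19 = 324/19 = 17.0526
5: (86 − 78)²/78 = 64/78 = 0.8205
6+: (24 − 33)²/33 = 81/33 = 2.4545
Sum = 46.318
df = 6. Since 46.318 > 14.449, we reject H₀.

46.318; reject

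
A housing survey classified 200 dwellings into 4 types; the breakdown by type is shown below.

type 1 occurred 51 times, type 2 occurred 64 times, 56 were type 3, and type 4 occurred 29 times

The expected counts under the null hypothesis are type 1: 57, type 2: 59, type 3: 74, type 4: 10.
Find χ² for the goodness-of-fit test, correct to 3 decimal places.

type 1: (51 − 57)²/57 = 36/57 = 0.6316
type 2: (64 − 59)²/59 = 25/59 = 0.4237
type 3: (56 − 74)²/74 = 324/74 = 4.3784
type 4: (29 − 10)²/10 = 361/10 = 36.1000
Sum = 41.534

41.534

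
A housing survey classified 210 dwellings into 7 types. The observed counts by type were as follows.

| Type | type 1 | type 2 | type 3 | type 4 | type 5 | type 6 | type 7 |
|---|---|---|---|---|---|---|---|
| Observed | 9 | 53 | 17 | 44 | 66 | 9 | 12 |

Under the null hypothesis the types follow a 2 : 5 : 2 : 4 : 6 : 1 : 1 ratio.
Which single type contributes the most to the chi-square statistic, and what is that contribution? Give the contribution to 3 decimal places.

type 1, 6.050

Ratio total = 21. Expected counts: 210×2/21 = 20, 210×5/21 = 50, 210×2/21 = 20, 210×4/21 = 40, 210×6/21 = 60, 210×1/21 = 10, 210×1/21 = 10.
cat         O        E   (O−E)²/E
type 1      9       20     6.0500
type 2     53       50     0.1800
type 3     17       20     0.4500
type 4     44       40     0.4000
type 5     66       60     0.6000
type 6      9       10     0.1000
type 7     12       10     0.4000
The largest term is for type 1: 6.050.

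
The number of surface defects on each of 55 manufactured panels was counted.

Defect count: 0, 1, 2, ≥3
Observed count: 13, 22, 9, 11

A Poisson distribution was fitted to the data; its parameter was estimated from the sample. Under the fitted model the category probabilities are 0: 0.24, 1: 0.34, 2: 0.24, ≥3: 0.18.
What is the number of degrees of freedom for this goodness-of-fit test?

There are k = 4 categories and 1 parameter estimated from the data, so df = 4 − 1 − 1 = 2.

2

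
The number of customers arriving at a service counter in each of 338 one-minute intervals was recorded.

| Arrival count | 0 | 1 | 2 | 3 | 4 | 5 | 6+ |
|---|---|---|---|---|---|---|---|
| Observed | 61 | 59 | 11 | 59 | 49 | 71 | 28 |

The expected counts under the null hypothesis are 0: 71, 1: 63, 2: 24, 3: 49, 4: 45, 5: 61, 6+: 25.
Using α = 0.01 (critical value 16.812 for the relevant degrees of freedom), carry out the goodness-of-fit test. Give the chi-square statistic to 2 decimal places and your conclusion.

13.10; do not reject

0: (61 − 71)²/71 = 100/71 = 1.408
1: (59 − 63)²/63 = 16/63 = 0.254
2: (11 − 24)²/24 = 169/24 = 7.042
3: (59 − 49)²/49 = 100/49 = 2.041
4: (49 − 45)²/45 = 16/45 = 0.356
5: (71 − 61)²/61 = 100/61 = 1.639
6+: (28 − 25)²/25 = 9/25 = 0.360
Sum = 13.10
df = 6. Since 13.10 < 16.812, we do not reject H₀.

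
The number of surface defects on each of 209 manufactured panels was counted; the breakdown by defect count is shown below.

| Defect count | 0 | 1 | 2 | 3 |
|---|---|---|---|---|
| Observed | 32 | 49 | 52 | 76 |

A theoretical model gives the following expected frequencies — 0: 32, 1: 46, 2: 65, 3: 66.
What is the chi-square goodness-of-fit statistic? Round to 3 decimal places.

0: (32 − 32)²/32 = 0/32 = 0.0000
1: (49 − 46)²/46 = 9/46 = 0.1957
2: (52 − 65)²/65 = 169/65 = 2.6000
3: (76 − 66)²/66 = 100/66 = 1.5152
Sum = 4.311

4.311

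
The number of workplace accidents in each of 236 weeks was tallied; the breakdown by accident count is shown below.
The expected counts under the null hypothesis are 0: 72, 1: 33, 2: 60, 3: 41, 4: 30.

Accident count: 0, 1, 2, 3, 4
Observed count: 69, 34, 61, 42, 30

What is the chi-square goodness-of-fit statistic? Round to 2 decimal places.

0: (69 − 72)²/72 = 9/72 = 0.125
1: (34 − 33)²/33 = 1/33 = 0.030
2: (61 − 60)²/60 = 1/60 = 0.017
3: (42 − 41)²/41 = 1/41 = 0.024
4: (30 − 30)²/30 = 0/30 = 0.000
Sum = 0.20

0.20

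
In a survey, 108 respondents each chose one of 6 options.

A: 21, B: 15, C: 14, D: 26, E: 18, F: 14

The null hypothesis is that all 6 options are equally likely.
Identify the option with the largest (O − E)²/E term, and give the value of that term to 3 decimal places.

Expected count for each of the 6 categories: 108/6 = 18.
A: (21 − 18)²/18 = 9/18 = 0.5000
B: (15 − 18)²/18 = 9/18 = 0.5000
C: (14 − 18)²/18 = 16/18 = 0.8889
D: (26 − 18)²/18 = 64/18 = 3.5556
E: (18 − 18)²/18 = 0/18 = 0.0000
F: (14 − 18)²/18 = 16/18 = 0.8889
The largest term is for D: 3.556.

D, 3.556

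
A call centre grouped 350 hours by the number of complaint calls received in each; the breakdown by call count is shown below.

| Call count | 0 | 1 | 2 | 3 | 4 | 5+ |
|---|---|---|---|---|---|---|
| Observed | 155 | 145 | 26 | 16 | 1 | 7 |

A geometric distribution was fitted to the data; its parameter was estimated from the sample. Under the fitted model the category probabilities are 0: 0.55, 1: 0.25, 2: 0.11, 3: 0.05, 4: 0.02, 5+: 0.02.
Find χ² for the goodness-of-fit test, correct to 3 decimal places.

54.421

Expected counts E_i = n·p_i: 350×0.55 = 192.5, 350×0.25 = 87.5, 350×0.11 = 38.5, 350×0.05 = 17.5, 350×0.02 = 7, 350×0.02 = 7.
0: (155 − 192.5)²/192.5 = 1406.25/192.5 = 7.3052
1: (145 − 87.5)²/87.5 = 3306.25/87.5 = 37.7857
2: (26 − 38.5)²/38.5 = 156.25/38.5 = 4.0584
3: (16 − 17.5)²/17.5 = 2.25/17.5 = 0.1286
4: (1 − 7)²/7 = 36/7 = 5.1429
5+: (7 − 7)²/7 = 0/7 = 0.0000
Sum = 54.421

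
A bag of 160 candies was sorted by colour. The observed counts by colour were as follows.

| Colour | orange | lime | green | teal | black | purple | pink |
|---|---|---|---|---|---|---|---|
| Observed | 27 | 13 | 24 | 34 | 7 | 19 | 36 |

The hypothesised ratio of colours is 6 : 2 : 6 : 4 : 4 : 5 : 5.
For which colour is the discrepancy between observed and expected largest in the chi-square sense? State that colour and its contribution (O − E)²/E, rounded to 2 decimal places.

Ratio total = 32. Expected counts: 160×6/32 = 30, 160×2/32 = 10, 160×6/32 = 30, 160×4/32 = 20, 160×4/32 = 20, 160×5/32 = 25, 160×5/32 = 25.
cat         O        E   (O−E)²/E
orange     27       30      0.300
lime       13       10      0.900
green      24       30      1.200
teal       34       20      9.800
black       7       20      8.450
purple     19       25      1.440
pink       36       25      4.840
The largest term is for teal: 9.80.

teal, 9.80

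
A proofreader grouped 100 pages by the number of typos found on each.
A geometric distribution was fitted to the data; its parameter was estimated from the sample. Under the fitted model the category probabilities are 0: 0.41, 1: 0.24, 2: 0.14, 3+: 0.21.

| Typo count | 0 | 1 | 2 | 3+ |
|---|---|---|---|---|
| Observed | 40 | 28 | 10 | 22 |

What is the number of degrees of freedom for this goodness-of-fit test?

There are k = 4 categories and 1 parameter estimated from the data, so df = 4 − 1 − 1 = 2.

2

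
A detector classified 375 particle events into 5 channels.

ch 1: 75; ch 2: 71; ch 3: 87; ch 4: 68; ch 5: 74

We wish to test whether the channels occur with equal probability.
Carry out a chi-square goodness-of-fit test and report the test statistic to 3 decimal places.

2.800

Expected count for each of the 5 categories: 375/5 = 75.
ch 1: (75 − 75)²/75 = 0/75 = 0.0000
ch 2: (71 − 75)²/75 = 16/75 = 0.2133
ch 3: (87 − 75)²/75 = 144/75 = 1.9200
ch 4: (68 − 75)²/75 = 49/75 = 0.6533
ch 5: (74 − 75)²/75 = 1/75 = 0.0133
Sum = 2.800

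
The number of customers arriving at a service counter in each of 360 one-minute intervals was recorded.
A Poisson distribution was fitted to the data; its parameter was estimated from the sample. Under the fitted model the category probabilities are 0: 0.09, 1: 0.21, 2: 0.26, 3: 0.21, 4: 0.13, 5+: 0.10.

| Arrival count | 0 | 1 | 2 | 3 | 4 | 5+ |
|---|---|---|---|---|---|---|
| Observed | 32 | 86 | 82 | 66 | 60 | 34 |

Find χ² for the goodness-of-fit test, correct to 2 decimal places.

Expected counts E_i = n·p_i: 360×0.09 = 32.4, 360×0.21 = 75.6, 360×0.26 = 93.6, 360×0.21 = 75.6, 360×0.13 = 46.8, 360×0.10 = 36.
χ² = (32−32.4)²/32.4 + (86−75.6)²/75.6 + (82−93.6)²/93.6 + (66−75.6)²/75.6 + (60−46.8)²/46.8 + (34−36)²/36
   = 0.005 + 1.431 + 1.438 + 1.219 + 3.723 + 0.111
Sum = 7.93

7.93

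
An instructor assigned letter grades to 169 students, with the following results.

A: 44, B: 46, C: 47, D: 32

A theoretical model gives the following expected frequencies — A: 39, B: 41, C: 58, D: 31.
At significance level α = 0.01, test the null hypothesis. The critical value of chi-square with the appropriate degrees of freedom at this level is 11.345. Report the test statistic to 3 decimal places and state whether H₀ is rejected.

χ² = (44−39)²/39 + (46−41)²/41 + (47−58)²/58 + (32−31)²/31
   = 0.6410 + 0.6098 + 2.0862 + 0.0323
Sum = 3.369
df = 3. Since 3.369 < 11.345, we do not reject H₀.

3.369; do not reject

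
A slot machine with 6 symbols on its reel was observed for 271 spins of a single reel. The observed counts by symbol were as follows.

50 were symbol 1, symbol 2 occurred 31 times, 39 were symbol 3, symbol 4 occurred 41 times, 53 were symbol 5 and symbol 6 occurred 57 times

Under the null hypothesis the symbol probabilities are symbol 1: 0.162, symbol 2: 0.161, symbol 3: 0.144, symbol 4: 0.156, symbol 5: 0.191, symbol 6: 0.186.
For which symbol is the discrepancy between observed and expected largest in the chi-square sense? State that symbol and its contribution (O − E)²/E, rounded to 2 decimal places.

Expected counts E_i = n·p_i: 271×0.162 = 43.902, 271×0.161 = 43.631, 271×0.144 = 39.024, 271×0.156 = 42.276, 271×0.191 = 51.761, 271×0.186 = 50.406.
symbol 1: (50 − 43.902)²/43.902 = 37.185604/43.902 = 0.847
symbol 2: (31 − 43.631)²/43.631 = 159.542161/43.631 = 3.657
symbol 3: (39 − 39.024)²/39.024 = 0.000576/39.024 = 0.000
symbol 4: (41 − 42.276)²/42.276 = 1.628176/42.276 = 0.039
symbol 5: (53 − 51.761)²/51.761 = 1.535121/51.761 = 0.030
symbol 6: (57 − 50.406)²/50.406 = 43.480836/50.406 = 0.863
The largest term is for symbol 2: 3.66.

symbol 2, 3.66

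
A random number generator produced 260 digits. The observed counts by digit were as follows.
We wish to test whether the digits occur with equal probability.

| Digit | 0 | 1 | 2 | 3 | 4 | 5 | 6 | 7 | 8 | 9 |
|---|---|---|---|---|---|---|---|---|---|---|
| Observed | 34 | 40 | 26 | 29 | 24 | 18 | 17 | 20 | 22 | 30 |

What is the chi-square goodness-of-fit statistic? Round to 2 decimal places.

18.69

Expected count for each of the 10 categories: 260/10 = 26.
χ² = (34−26)²/26 + (40−26)²/26 + (26−26)²/26 + (29−26)²/26 + (24−26)²/26 + (18−26)²/26 + (17−26)²/26 + (20−26)²/26 + (22−26)²/26 + (30−26)²/26
   = 2.462 + 7.538 + 0.000 + 0.346 + 0.154 + 2.462 + 3.115 + 1.385 + 0.615 + 0.615
Sum = 18.69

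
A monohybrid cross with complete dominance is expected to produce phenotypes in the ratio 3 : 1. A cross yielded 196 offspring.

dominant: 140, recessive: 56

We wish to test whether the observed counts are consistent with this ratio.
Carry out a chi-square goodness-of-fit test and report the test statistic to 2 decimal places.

Ratio total = 4. Expected counts: 196×3/4 = 147, 196×1/4 = 49.
χ² = (140−147)²/147 + (56−49)²/49
   = 0.333 + 1.000
Sum = 1.33

1.33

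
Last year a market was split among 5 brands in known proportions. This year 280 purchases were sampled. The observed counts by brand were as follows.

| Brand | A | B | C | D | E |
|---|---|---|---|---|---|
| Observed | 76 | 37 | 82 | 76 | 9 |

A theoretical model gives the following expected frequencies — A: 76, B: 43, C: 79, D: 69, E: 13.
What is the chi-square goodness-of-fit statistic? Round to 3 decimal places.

2.892

cat         O        E   (O−E)²/E
A          76       76     0.0000
B          37       43     0.8372
C          82       79     0.1139
D          76       69     0.7101
E           9       13     1.2308
Sum = 2.892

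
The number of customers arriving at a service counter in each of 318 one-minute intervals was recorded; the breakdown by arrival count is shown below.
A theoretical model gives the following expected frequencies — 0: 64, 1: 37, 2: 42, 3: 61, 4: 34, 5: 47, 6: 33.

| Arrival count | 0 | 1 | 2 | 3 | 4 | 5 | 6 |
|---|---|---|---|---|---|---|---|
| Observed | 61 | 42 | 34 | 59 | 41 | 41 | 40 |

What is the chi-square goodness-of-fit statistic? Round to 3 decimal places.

0: (61 − 64)²/64 = 9/64 = 0.1406
1: (42 − 37)²/37 = 25/37 = 0.6757
2: (34 − 42)²/42 = 64/42 = 1.5238
3: (59 − 61)²/61 = 4/61 = 0.0656
4: (41 − 34)²/34 = 49/34 = 1.4412
5: (41 − 47)²/47 = 36/47 = 0.7660
6: (40 − 33)²/33 = 49/33 = 1.4848
Sum = 6.098

6.098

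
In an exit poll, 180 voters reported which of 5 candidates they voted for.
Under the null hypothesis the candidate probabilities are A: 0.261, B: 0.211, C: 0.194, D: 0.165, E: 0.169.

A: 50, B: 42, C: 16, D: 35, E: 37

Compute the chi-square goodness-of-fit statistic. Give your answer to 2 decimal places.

13.24

Expected counts E_i = n·p_i: 180×0.261 = 46.98, 180×0.211 = 37.98, 180×0.194 = 34.92, 180×0.165 = 29.7, 180×0.169 = 30.42.
cat         O        E   (O−E)²/E
A          50    46.98      0.194
B          42    37.98      0.425
C          16    34.92     10.251
D          35     29.7      0.946
E          37    30.42      1.423
Sum = 13.24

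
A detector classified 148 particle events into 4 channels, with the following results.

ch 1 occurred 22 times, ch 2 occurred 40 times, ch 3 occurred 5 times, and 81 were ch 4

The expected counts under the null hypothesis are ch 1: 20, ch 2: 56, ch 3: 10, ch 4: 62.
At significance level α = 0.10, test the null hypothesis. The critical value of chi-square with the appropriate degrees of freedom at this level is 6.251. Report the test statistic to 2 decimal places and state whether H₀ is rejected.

ch 1: (22 − 20)²/20 = 4/20 = 0.200
ch 2: (40 − 56)²/56 = 256/56 = 4.571
ch 3: (5 − 10)²/10 = 25/10 = 2.500
ch 4: (81 − 62)²/62 = 361/62 = 5.823
Sum = 13.09
df = 3. Since 13.09 > 6.251, we reject H₀.

13.09; reject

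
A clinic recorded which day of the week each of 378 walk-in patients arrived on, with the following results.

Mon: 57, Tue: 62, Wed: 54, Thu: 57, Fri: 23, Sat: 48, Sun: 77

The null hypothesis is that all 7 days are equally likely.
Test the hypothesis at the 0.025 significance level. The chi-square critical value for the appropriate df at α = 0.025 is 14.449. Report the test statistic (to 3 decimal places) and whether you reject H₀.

29.778; reject

Under H₀ each category has probability 1/7, so each expected count is 378/7 = 54.
cat         O        E   (O−E)²/E
Mon        57       54     0.1667
Tue        62       54     1.1852
Wed        54       54     0.0000
Thu        57       54     0.1667
Fri        23       54    17.7963
Sat        48       54     0.6667
Sun        77       54     9.7963
Sum = 29.778
df = 6. Since 29.778 > 14.449, we reject H₀.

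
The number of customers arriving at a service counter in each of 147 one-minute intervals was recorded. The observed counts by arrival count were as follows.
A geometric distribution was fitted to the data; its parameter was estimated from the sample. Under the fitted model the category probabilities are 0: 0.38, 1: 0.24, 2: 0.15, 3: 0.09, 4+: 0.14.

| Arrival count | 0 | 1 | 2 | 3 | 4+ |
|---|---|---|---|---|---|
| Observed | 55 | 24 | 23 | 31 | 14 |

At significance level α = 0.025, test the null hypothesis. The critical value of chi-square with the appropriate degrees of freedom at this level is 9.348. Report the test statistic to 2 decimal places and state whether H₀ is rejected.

Expected counts E_i = n·p_i: 147×0.38 = 55.86, 147×0.24 = 35.28, 147×0.15 = 22.05, 147×0.09 = 13.23, 147×0.14 = 20.58.
χ² = (55−55.86)²/55.86 + (24−35.28)²/35.28 + (23−22.05)²/22.05 + (31−13.23)²/13.23 + (14−20.58)²/20.58
   = 0.013 + 3.607 + 0.041 + 23.868 + 2.104
Sum = 29.63
df = 3. Since 29.63 > 9.348, we reject H₀.

29.63; reject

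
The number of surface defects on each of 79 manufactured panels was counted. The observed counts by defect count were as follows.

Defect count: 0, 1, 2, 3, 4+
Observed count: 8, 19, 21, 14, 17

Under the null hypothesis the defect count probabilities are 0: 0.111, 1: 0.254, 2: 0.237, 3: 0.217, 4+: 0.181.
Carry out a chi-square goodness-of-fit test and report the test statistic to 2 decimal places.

Expected counts E_i = n·p_i: 79×0.111 = 8.769, 79×0.254 = 20.066, 79×0.237 = 18.723, 79×0.217 = 17.143, 79×0.181 = 14.299.
cat         O        E   (O−E)²/E
0           8    8.769      0.067
1          19   20.066      0.057
2          21   18.723      0.277
3          14   17.143      0.576
4+         17   14.299      0.510
Sum = 1.49

1.49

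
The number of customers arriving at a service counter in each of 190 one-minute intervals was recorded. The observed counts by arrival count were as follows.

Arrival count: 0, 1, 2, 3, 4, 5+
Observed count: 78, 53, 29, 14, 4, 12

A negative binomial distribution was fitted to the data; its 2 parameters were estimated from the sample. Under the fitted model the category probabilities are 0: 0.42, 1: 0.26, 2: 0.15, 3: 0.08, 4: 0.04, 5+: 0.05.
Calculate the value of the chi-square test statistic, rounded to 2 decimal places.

Expected counts E_i = n·p_i: 190×0.42 = 79.8, 190×0.26 = 49.4, 190×0.15 = 28.5, 190×0.08 = 15.2, 190×0.04 = 7.6, 190×0.05 = 9.5.
cat         O        E   (O−E)²/E
0          78     79.8      0.041
1          53     49.4      0.262
2          29     28.5      0.009
3          14     15.2      0.095
4           4      7.6      1.705
5+         12      9.5      0.658
Sum = 2.77

2.77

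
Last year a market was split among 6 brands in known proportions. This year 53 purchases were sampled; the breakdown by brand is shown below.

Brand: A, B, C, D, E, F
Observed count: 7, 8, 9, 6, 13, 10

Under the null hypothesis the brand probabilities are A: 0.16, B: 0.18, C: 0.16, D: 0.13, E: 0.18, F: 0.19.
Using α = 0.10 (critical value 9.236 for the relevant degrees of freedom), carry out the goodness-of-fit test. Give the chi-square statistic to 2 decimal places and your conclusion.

1.91; do not reject

Expected counts E_i = n·p_i: 53×0.16 = 8.48, 53×0.18 = 9.54, 53×0.16 = 8.48, 53×0.13 = 6.89, 53×0.18 = 9.54, 53×0.19 = 10.07.
A: (7 − 8.48)²/8.48 = 2.1904/8.48 = 0.258
B: (8 − 9.54)²/9.54 = 2.3716/9.54 = 0.249
C: (9 − 8.48)²/8.48 = 0.2704/8.48 = 0.032
D: (6 − 6.89)²/6.89 = 0.7921/6.89 = 0.115
E: (13 − 9.54)²/9.54 = 11.9716/9.54 = 1.255
F: (10 − 10.07)²/10.07 = 0.0049/10.07 = 0.000
Sum = 1.91
df = 5. Since 1.91 < 9.236, we do not reject H₀.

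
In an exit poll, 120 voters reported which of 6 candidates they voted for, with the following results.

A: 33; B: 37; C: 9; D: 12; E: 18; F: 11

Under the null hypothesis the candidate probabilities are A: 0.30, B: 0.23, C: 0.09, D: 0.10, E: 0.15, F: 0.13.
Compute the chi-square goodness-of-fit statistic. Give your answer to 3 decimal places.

Expected counts E_i = n·p_i: 120×0.30 = 36, 120×0.23 = 27.6, 120×0.09 = 10.8, 120×0.10 = 12, 120×0.15 = 18, 120×0.13 = 15.6.
A: (33 − 36)²/36 = 9/36 = 0.2500
B: (37 − 27.6)²/27.6 = 88.36/27.6 = 3.2014
C: (9 − 10.8)²/10.8 = 3.24/10.8 = 0.3000
D: (12 − 12)²/12 = 0/12 = 0.0000
E: (18 − 18)²/18 = 0/18 = 0.0000
F: (11 − 15.6)²/15.6 = 21.16/15.6 = 1.3564
Sum = 5.108

5.108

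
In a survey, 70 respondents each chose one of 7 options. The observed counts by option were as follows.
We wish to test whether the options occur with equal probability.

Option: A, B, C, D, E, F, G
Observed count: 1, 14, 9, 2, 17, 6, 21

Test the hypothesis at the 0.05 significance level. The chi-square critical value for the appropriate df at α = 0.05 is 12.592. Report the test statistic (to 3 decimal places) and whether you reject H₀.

34.800; reject

Under H₀ each category has probability 1/7, so each expected count is 70/7 = 10.
cat         O        E   (O−E)²/E
A           1       10     8.1000
B          14       10     1.6000
C           9       10     0.1000
D           2       10     6.4000
E          17       10     4.9000
F           6       10     1.6000
G          21       10    12.1000
Sum = 34.800
df = 6. Since 34.800 > 12.592, we reject H₀.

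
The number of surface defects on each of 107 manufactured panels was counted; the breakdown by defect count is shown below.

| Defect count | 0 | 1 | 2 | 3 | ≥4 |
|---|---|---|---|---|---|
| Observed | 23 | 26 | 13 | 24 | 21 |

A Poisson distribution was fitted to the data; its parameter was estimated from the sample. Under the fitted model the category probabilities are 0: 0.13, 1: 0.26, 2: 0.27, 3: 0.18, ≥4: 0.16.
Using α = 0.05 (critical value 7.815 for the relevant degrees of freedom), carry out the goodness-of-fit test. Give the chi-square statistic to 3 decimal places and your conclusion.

16.845; reject

Expected counts E_i = n·p_i: 107×0.13 = 13.91, 107×0.26 = 27.82, 107×0.27 = 28.89, 107×0.18 = 19.26, 107×0.16 = 17.12.
cat         O        E   (O−E)²/E
0          23    13.91     5.9402
1          26    27.82     0.1191
2          13    28.89     8.7398
3          24    19.26     1.1665
≥4         21    17.12     0.8793
Sum = 16.845
df = 3. Since 16.845 > 7.815, we reject H₀.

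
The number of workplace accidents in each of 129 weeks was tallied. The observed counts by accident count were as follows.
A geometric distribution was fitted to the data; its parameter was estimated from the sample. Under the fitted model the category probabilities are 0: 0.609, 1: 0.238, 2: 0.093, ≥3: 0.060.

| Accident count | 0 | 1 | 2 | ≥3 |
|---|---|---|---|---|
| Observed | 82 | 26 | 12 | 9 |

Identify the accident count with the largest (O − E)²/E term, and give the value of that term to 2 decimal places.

1, 0.72

Expected counts E_i = n·p_i: 129×0.609 = 78.561, 129×0.238 = 30.702, 129×0.093 = 11.997, 129×0.060 = 7.74.
χ² = (82−78.561)²/78.561 + (26−30.702)²/30.702 + (12−11.997)²/11.997 + (9−7.74)²/7.74
   = 0.151 + 0.720 + 0.000 + 0.205
The largest term is for 1: 0.72.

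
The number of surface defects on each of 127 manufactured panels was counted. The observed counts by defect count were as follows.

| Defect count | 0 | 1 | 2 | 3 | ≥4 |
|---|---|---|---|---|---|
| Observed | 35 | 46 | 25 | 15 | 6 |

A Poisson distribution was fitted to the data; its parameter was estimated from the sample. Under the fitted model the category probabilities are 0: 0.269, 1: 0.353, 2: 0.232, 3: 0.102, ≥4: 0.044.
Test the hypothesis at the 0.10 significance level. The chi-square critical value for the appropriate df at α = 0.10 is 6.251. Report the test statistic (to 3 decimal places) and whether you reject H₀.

1.081; do not reject

Expected counts E_i = n·p_i: 127×0.269 = 34.163, 127×0.353 = 44.831, 127×0.232 = 29.464, 127×0.102 = 12.954, 127×0.044 = 5.588.
cat         O        E   (O−E)²/E
0          35   34.163     0.0205
1          46   44.831     0.0305
2          25   29.464     0.6763
3          15   12.954     0.3232
≥4          6    5.588     0.0304
Sum = 1.081
df = 3. Since 1.081 < 6.251, we do not reject H₀.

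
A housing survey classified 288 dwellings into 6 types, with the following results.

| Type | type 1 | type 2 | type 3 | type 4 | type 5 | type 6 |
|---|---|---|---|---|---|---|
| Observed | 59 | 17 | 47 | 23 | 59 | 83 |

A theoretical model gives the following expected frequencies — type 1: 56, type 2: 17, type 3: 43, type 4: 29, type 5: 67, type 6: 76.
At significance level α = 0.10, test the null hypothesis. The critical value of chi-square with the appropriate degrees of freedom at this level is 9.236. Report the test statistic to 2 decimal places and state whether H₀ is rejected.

3.37; do not reject

χ² = (59−56)²/56 + (17−17)²/17 + (47−43)²/43 + (23−29)²/29 + (59−67)²/67 + (83−76)²/76
   = 0.161 + 0.000 + 0.372 + 1.241 + 0.955 + 0.645
Sum = 3.37
df = 5. Since 3.37 < 9.236, we do not reject H₀.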